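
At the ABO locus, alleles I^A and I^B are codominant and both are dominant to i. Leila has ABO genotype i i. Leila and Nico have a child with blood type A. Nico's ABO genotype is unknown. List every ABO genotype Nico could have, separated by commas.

For each candidate genotype of Nico, check whether crossing it with i i can produce every observed child phenotype.
  I^A I^A → possible child types {A} ✓
  I^A I^B → possible child types {A, B} ✓
  I^A i → possible child types {O, A} ✓
  I^B I^B → possible child types {B} ✗
  I^B i → possible child types {O, B} ✗
  i i → possible child types {O} ✗

I^A I^A, I^A I^B, I^A i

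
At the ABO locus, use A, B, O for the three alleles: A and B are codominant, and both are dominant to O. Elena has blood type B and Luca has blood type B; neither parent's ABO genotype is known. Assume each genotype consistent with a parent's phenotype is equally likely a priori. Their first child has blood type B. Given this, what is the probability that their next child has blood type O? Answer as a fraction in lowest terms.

Possible genotypes: Elena ∈ {BB, BO}; Luca ∈ {BB, BO}.
Weight each parental genotype pair by prior × P(type-B child):
  BB × BB: posterior weight 4/15; P(next child type O) = 0.
  BB × BO: posterior weight 4/15; P(next child type O) = 0.
  BO × BB: posterior weight 4/15; P(next child type O) = 0.
  BO × BO: posterior weight 1/5; P(next child type O) = 1/4.
Weighted sum = 1/20.

1/20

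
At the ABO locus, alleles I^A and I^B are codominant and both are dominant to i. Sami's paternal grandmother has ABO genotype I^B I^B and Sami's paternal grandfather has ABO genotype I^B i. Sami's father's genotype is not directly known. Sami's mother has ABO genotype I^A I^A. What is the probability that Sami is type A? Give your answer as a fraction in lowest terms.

1/4

Sami's father's ABO genotype from I^B I^B × I^B i: 1/2 I^B I^B, 1/2 I^B i.
Crossing each possibility with the mother I^A I^A and summing P(type A): 1/2·0 + 1/2·1/2 = 1/4.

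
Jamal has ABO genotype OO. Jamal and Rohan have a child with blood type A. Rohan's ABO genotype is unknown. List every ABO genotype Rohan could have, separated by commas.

AA, AB, AO

For each candidate genotype of Rohan, check whether crossing it with OO can produce every observed child phenotype.
  AA → possible child types {A} ✓
  AB → possible child types {A, B} ✓
  AO → possible child types {O, A} ✓
  BB → possible child types {B} ✗
  BO → possible child types {O, B} ✗
  OO → possible child types {O} ✗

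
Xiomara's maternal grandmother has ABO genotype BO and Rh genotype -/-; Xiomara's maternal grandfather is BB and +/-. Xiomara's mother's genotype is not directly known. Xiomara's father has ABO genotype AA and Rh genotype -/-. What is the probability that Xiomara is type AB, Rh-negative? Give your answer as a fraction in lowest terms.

Xiomara's mother's ABO genotype from BO × BB: 1/2 BB, 1/2 BO.
Crossing each possibility with the father AA and summing P(type AB): 1/2·1 + 1/2·1/2 = 3/4.
Similarly for Rh via the mother's Rh distribution: P(Rh-) = 3/4.
Independent loci: 3/4 × 3/4 = 9/16.

9/16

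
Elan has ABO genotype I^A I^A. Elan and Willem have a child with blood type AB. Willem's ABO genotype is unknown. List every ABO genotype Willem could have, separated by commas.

For each candidate genotype of Willem, check whether crossing it with I^A I^A can produce every observed child phenotype.
  I^A I^A → possible child types {A} ✗
  I^A I^B → possible child types {A, AB} ✓
  I^A i → possible child types {A} ✗
  I^B I^B → possible child types {AB} ✓
  I^B i → possible child types {A, AB} ✓
  i i → possible child types {A} ✗

I^A I^B, I^B I^B, I^B i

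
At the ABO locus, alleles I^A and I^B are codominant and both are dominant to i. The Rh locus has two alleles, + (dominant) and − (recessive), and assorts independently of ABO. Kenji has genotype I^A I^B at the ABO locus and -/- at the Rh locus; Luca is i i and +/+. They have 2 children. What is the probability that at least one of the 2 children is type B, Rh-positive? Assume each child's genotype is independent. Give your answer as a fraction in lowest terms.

ABO cross I^A I^B × i i → 1/2 A, 1/2 B.
Rh cross -/- × +/+ → 1 Rh+; so P(type B, Rh-positive) = 1/2 × 1 = 1/2 per child.
P(none) = (1/2)^2 = 1/4; P(at least one) = 1 − 1/4 = 3/4.

3/4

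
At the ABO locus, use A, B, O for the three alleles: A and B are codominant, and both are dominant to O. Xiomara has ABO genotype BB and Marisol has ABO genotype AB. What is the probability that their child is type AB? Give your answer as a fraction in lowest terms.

ABO cross BB × AB → offspring phenotypes: 1/2 B, 1/2 AB.
So P(type AB) = 1/2.

1/2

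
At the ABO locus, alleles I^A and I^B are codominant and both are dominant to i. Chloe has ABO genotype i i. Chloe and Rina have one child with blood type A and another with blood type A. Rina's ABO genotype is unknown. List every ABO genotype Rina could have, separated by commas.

For each candidate genotype of Rina, check whether crossing it with i i can produce every observed child phenotype.
  I^A I^A → possible child types {A} ✓
  I^A I^B → possible child types {A, B} ✓
  I^A i → possible child types {O, A} ✓
  I^B I^B → possible child types {B} ✗
  I^B i → possible child types {O, B} ✗
  i i → possible child types {O} ✗

I^A I^A, I^A I^B, I^A i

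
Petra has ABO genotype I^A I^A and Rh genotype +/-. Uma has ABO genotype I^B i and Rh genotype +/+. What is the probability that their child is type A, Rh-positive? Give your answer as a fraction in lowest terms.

1/2

ABO cross I^A I^A × I^B i → offspring phenotypes: 1/2 A, 1/2 AB.
Rh cross +/- × +/+ → 1 Rh+.
Independent loci: P(type A, Rh-positive) = 1/2 × 1 = 1/2.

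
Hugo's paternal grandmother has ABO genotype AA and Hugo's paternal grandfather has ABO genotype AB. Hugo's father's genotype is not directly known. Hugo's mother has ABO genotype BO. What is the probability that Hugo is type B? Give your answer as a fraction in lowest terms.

1/4

Hugo's father's ABO genotype from AA × AB: 1/2 AA, 1/2 AB.
Crossing each possibility with the mother BO and summing P(type B): 1/2·0 + 1/2·1/2 = 1/4.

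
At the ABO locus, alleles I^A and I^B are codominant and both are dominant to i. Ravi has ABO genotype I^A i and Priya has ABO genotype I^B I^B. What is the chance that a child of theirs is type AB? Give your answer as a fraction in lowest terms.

1/2

ABO cross I^A i × I^B I^B → offspring phenotypes: 1/2 B, 1/2 AB.
So P(type AB) = 1/2.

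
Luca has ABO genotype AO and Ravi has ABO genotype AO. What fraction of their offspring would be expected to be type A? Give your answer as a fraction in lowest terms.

ABO cross AO × AO → offspring phenotypes: 1/4 O, 3/4 A.
So P(type A) = 3/4.

3/4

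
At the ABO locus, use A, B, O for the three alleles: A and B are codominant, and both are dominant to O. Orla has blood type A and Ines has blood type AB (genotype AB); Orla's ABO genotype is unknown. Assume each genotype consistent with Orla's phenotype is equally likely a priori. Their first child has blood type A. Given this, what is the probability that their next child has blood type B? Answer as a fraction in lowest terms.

1/8

Possible genotypes: Orla ∈ {AA, AO}; Ines ∈ {AB}.
Weight each parental genotype pair by prior × P(type-A child):
  AA × AB: posterior weight 1/2; P(next child type B) = 0.
  AO × AB: posterior weight 1/2; P(next child type B) = 1/4.
Weighted sum = 1/8.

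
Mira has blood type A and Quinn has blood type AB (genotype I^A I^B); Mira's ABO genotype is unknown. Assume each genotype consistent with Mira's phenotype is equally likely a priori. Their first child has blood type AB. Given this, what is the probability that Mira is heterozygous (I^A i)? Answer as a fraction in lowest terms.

1/3

Possible genotypes: Mira ∈ {I^A I^A, I^A i}; Quinn ∈ {I^A I^B}.
Weight each parental genotype pair by prior × P(type-AB child):
  I^A I^A × I^A I^B: posterior weight 2/3.
  I^A i × I^A I^B: posterior weight 1/3.
Sum the posterior weight over pairs where Mira is I^A i: 1/3.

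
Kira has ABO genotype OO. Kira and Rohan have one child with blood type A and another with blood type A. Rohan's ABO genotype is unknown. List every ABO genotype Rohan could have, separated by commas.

For each candidate genotype of Rohan, check whether crossing it with OO can produce every observed child phenotype.
  AA → possible child types {A} ✓
  AB → possible child types {A, B} ✓
  AO → possible child types {O, A} ✓
  BB → possible child types {B} ✗
  BO → possible child types {O, B} ✗
  OO → possible child types {O} ✗

AA, AB, AO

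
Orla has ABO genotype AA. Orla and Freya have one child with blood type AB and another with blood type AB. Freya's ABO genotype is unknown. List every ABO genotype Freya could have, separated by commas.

AB, BB, BO

For each candidate genotype of Freya, check whether crossing it with AA can produce every observed child phenotype.
  AA → possible child types {A} ✗
  AB → possible child types {A, AB} ✓
  AO → possible child types {A} ✗
  BB → possible child types {AB} ✓
  BO → possible child types {A, AB} ✓
  OO → possible child types {A} ✗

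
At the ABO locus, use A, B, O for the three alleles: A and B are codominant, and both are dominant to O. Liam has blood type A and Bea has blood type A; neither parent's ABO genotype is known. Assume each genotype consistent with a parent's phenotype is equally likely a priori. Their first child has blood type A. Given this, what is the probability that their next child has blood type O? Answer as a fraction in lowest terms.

1/20

Possible genotypes: Liam ∈ {AA, AO}; Bea ∈ {AA, AO}.
Weight each parental genotype pair by prior × P(type-A child):
  AA × AA: posterior weight 4/15; P(next child type O) = 0.
  AA × AO: posterior weight 4/15; P(next child type O) = 0.
  AO × AA: posterior weight 4/15; P(next child type O) = 0.
  AO × AO: posterior weight 1/5; P(next child type O) = 1/4.
Weighted sum = 1/20.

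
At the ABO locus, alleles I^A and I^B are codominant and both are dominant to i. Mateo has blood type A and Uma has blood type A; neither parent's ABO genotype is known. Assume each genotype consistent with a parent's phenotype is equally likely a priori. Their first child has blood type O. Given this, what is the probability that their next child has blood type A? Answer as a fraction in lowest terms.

Possible genotypes: Mateo ∈ {I^A I^A, I^A i}; Uma ∈ {I^A I^A, I^A i}.
Weight each parental genotype pair by prior × P(type-O child):
  I^A i × I^A i: posterior weight 1; P(next child type A) = 3/4.
Weighted sum = 3/4.

3/4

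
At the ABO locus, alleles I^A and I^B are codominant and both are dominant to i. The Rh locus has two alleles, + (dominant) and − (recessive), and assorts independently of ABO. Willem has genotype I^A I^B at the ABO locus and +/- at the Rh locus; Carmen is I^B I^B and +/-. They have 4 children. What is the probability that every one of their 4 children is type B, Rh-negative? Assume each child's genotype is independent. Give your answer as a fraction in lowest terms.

1/4096

ABO cross I^A I^B × I^B I^B → 1/2 B, 1/2 AB.
Rh cross +/- × +/- → 3/4 Rh+, 1/4 Rh-; so P(type B, Rh-negative) = 1/2 × 1/4 = 1/8 per child.
All 4 independent: (1/8)^4 = 1/4096.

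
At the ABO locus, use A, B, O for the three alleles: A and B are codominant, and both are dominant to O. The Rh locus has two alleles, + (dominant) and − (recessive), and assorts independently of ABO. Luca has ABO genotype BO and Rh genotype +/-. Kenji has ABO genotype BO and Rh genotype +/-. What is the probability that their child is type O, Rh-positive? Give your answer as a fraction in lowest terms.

3/16

ABO cross BO × BO → offspring phenotypes: 1/4 O, 3/4 B.
Rh cross +/- × +/- → 3/4 Rh+, 1/4 Rh-.
Independent loci: P(type O, Rh-positive) = 1/4 × 3/4 = 3/16.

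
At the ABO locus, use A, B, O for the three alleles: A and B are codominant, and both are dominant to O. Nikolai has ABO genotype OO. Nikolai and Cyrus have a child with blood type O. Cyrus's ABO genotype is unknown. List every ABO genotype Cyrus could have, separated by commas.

For each candidate genotype of Cyrus, check whether crossing it with OO can produce every observed child phenotype.
  AA → possible child types {A} ✗
  AB → possible child types {A, B} ✗
  AO → possible child types {O, A} ✓
  BB → possible child types {B} ✗
  BO → possible child types {O, B} ✓
  OO → possible child types {O} ✓

AO, BO, OO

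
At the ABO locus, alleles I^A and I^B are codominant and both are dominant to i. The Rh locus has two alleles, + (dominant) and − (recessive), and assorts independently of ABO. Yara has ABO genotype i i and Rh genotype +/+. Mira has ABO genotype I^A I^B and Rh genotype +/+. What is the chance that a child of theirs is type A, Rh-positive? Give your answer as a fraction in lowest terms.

ABO cross i i × I^A I^B → offspring phenotypes: 1/2 A, 1/2 B.
Rh cross +/+ × +/+ → 1 Rh+.
Independent loci: P(type A, Rh-positive) = 1/2 × 1 = 1/2.

1/2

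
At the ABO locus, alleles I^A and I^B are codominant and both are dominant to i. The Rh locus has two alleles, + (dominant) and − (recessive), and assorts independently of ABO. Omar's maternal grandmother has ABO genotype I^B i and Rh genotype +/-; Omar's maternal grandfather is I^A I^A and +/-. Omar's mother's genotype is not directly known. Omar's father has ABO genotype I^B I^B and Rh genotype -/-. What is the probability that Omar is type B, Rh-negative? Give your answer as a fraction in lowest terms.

1/4

Omar's mother's ABO genotype from I^B i × I^A I^A: 1/2 I^A I^B, 1/2 I^A i.
Crossing each possibility with the father I^B I^B and summing P(type B): 1/2·1/2 + 1/2·1/2 = 1/2.
Similarly for Rh via the mother's Rh distribution: P(Rh-) = 1/2.
Independent loci: 1/2 × 1/2 = 1/4.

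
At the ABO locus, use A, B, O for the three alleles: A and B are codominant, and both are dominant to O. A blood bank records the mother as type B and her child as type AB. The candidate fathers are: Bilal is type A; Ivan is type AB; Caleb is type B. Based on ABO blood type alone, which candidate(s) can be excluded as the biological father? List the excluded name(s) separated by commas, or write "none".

Caleb

A candidate is excluded only if no genotype consistent with his phenotype could produce a type AB child with a type B mother.
Caleb (type B): no genotype consistent with that phenotype can produce a type-AB child with a type-B mother.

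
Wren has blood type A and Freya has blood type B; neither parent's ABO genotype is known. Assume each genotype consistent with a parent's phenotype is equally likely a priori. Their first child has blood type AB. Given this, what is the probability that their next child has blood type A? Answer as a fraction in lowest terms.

Possible genotypes: Wren ∈ {I^A I^A, I^A i}; Freya ∈ {I^B I^B, I^B i}.
Weight each parental genotype pair by prior × P(type-AB child):
  I^A I^A × I^B I^B: posterior weight 4/9; P(next child type A) = 0.
  I^A I^A × I^B i: posterior weight 2/9; P(next child type A) = 1/2.
  I^A i × I^B I^B: posterior weight 2/9; P(next child type A) = 0.
  I^A i × I^B i: posterior weight 1/9; P(next child type A) = 1/4.
Weighted sum = 5/36.

5/36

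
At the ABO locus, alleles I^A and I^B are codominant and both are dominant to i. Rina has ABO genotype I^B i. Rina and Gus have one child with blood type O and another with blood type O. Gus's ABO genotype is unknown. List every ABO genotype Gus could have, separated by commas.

I^A i, I^B i, i i

For each candidate genotype of Gus, check whether crossing it with I^B i can produce every observed child phenotype.
  I^A I^A → possible child types {A, AB} ✗
  I^A I^B → possible child types {A, B, AB} ✗
  I^A i → possible child types {O, A, B, AB} ✓
  I^B I^B → possible child types {B} ✗
  I^B i → possible child types {O, B} ✓
  i i → possible child types {O, B} ✓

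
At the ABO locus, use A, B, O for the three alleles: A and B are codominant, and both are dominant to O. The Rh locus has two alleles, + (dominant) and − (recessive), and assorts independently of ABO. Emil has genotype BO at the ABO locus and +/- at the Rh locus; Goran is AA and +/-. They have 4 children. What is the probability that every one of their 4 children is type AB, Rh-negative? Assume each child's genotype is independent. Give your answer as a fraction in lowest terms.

ABO cross BO × AA → 1/2 A, 1/2 AB.
Rh cross +/- × +/- → 3/4 Rh+, 1/4 Rh-; so P(type AB, Rh-negative) = 1/2 × 1/4 = 1/8 per child.
All 4 independent: (1/8)^4 = 1/4096.

1/4096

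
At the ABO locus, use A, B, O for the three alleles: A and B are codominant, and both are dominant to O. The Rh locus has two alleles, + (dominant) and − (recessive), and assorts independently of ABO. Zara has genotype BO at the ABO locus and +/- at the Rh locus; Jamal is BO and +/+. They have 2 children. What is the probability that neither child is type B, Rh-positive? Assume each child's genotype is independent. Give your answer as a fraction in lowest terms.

ABO cross BO × BO → 1/4 O, 3/4 B.
Rh cross +/- × +/+ → 1 Rh+; so P(type B, Rh-positive) = 3/4 × 1 = 3/4 per child.
P(not type B, Rh-positive) = 1/4 for one child; (1/4)^2 = 1/16.

1/16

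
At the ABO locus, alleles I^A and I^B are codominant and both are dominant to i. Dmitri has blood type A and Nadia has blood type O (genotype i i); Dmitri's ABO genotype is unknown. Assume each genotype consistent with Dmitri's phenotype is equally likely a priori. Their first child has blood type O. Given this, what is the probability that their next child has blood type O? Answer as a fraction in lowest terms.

1/2

Possible genotypes: Dmitri ∈ {I^A I^A, I^A i}; Nadia ∈ {i i}.
Weight each parental genotype pair by prior × P(type-O child):
  I^A i × i i: posterior weight 1; P(next child type O) = 1/2.
Weighted sum = 1/2.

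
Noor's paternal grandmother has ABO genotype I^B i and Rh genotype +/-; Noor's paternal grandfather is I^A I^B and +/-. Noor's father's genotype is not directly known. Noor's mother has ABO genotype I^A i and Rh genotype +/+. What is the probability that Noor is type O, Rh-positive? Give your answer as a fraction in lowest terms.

Noor's father's ABO genotype from I^B i × I^A I^B: 1/4 I^A I^B, 1/4 I^A i, 1/4 I^B I^B, 1/4 I^B i.
Crossing each possibility with the mother I^A i and summing P(type O): 1/4·0 + 1/4·1/4 + 1/4·0 + 1/4·1/4 = 1/8.
Similarly for Rh via the father's Rh distribution: P(Rh+) = 1.
Independent loci: 1/8 × 1 = 1/8.

1/8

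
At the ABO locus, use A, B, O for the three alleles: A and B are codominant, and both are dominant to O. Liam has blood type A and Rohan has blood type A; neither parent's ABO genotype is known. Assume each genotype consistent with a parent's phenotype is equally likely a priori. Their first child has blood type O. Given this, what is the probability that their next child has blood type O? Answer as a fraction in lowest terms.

1/4

Possible genotypes: Liam ∈ {AA, AO}; Rohan ∈ {AA, AO}.
Weight each parental genotype pair by prior × P(type-O child):
  AO × AO: posterior weight 1; P(next child type O) = 1/4.
Weighted sum = 1/4.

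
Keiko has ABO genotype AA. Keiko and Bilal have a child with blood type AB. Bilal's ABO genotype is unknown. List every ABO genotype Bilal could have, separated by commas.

For each candidate genotype of Bilal, check whether crossing it with AA can produce every observed child phenotype.
  AA → possible child types {A} ✗
  AB → possible child types {A, AB} ✓
  AO → possible child types {A} ✗
  BB → possible child types {AB} ✓
  BO → possible child types {A, AB} ✓
  OO → possible child types {A} ✗

AB, BB, BO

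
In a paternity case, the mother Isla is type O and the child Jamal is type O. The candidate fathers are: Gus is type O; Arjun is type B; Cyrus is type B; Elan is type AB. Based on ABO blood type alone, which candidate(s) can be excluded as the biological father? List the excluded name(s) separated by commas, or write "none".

Elan

A candidate is excluded only if no genotype consistent with his phenotype could produce a type O child with a type O mother.
Elan (type AB): no genotype consistent with that phenotype can produce a type-O child with a type-O mother.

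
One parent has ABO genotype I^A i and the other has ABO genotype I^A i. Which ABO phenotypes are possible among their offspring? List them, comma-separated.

Gametes from I^A i × I^A i give offspring ABO genotypes I^A I^A, I^A i, i i, i.e. phenotypes O, A.

O, A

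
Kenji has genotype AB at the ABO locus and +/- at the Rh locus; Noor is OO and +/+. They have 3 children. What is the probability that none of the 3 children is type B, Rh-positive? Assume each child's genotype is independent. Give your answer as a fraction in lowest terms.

ABO cross AB × OO → 1/2 A, 1/2 B.
Rh cross +/- × +/+ → 1 Rh+; so P(type B, Rh-positive) = 1/2 × 1 = 1/2 per child.
P(not type B, Rh-positive) = 1/2 for one child; (1/2)^3 = 1/8.

1/8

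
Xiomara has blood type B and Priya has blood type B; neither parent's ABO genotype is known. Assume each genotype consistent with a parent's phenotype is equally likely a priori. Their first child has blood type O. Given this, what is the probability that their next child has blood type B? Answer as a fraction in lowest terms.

3/4

Possible genotypes: Xiomara ∈ {I^B I^B, I^B i}; Priya ∈ {I^B I^B, I^B i}.
Weight each parental genotype pair by prior × P(type-O child):
  I^B i × I^B i: posterior weight 1; P(next child type B) = 3/4.
Weighted sum = 3/4.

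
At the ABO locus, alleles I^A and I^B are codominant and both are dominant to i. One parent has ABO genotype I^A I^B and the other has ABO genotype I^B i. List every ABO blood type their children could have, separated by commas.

Gametes from I^A I^B × I^B i give offspring ABO genotypes I^A I^B, I^A i, I^B I^B, I^B i, i.e. phenotypes A, B, AB.

A, B, AB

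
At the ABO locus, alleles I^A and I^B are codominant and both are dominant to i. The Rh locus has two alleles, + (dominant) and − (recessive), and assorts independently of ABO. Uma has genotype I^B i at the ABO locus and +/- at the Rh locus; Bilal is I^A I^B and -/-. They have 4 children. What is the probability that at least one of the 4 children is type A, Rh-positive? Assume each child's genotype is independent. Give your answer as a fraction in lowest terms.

1695/4096

ABO cross I^B i × I^A I^B → 1/4 A, 1/2 B, 1/4 AB.
Rh cross +/- × -/- → 1/2 Rh+, 1/2 Rh-; so P(type A, Rh-positive) = 1/4 × 1/2 = 1/8 per child.
P(none) = (7/8)^4 = 2401/4096; P(at least one) = 1 − 2401/4096 = 1695/4096.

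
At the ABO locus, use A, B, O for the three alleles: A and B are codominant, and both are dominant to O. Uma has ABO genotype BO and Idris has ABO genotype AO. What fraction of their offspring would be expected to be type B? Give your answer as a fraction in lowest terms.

1/4

ABO cross BO × AO → offspring phenotypes: 1/4 O, 1/4 A, 1/4 B, 1/4 AB.
So P(type B) = 1/4.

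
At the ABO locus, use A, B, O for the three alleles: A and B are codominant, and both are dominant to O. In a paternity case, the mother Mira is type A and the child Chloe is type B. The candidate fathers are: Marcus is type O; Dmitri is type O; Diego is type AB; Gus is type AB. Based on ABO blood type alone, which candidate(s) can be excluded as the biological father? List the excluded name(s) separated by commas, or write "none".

Marcus, Dmitri

A candidate is excluded only if no genotype consistent with his phenotype could produce a type B child with a type A mother.
Marcus (type O): no genotype consistent with that phenotype can produce a type-B child with a type-A mother.
Dmitri (type O): no genotype consistent with that phenotype can produce a type-B child with a type-A mother.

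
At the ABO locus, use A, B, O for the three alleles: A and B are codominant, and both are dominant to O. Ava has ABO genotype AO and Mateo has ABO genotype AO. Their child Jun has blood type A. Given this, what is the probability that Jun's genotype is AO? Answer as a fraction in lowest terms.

2/3

Cross AO × AO → 1/4 AA, 1/2 AO, 1/4 OO.
Type-A genotypes among offspring: AA (1/4), AO (1/2); total 3/4.
P(AO | type A) = (1/2) / (3/4) = 2/3.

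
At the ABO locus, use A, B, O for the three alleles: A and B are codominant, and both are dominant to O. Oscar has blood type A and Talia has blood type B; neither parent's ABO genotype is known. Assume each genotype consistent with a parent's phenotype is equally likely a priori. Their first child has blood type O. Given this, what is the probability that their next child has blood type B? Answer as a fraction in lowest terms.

1/4

Possible genotypes: Oscar ∈ {AA, AO}; Talia ∈ {BB, BO}.
Weight each parental genotype pair by prior × P(type-O child):
  AO × BO: posterior weight 1; P(next child type B) = 1/4.
Weighted sum = 1/4.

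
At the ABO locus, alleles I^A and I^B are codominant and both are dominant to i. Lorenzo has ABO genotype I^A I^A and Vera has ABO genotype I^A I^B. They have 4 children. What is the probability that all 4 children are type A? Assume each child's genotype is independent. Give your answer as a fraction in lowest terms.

1/16

ABO cross I^A I^A × I^A I^B → 1/2 A, 1/2 AB.
So P(type A) = 1/2 per child.
All 4 independent: (1/2)^4 = 1/16.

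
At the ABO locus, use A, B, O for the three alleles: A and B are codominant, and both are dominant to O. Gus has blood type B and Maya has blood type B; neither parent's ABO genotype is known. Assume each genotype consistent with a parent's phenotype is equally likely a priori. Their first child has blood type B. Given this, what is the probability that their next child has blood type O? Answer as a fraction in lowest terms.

Possible genotypes: Gus ∈ {BB, BO}; Maya ∈ {BB, BO}.
Weight each parental genotype pair by prior × P(type-B child):
  BB × BB: posterior weight 4/15; P(next child type O) = 0.
  BB × BO: posterior weight 4/15; P(next child type O) = 0.
  BO × BB: posterior weight 4/15; P(next child type O) = 0.
  BO × BO: posterior weight 1/5; P(next child type O) = 1/4.
Weighted sum = 1/20.

1/20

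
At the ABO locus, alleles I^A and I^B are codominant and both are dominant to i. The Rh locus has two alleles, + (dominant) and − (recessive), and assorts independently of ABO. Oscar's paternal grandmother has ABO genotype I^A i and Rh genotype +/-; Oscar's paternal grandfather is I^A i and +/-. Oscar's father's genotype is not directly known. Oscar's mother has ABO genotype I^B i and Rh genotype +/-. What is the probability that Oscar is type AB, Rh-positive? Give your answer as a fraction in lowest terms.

3/16

Oscar's father's ABO genotype from I^A i × I^A i: 1/4 I^A I^A, 1/2 I^A i, 1/4 i i.
Crossing each possibility with the mother I^B i and summing P(type AB): 1/4·1/2 + 1/2·1/4 + 1/4·0 = 1/4.
Similarly for Rh via the father's Rh distribution: P(Rh+) = 3/4.
Independent loci: 1/4 × 3/4 = 3/16.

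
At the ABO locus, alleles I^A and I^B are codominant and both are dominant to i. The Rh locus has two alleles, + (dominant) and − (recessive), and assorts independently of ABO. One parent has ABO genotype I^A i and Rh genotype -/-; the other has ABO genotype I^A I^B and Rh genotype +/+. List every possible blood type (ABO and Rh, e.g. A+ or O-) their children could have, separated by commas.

A+, B+, AB+

Gametes from I^A i × I^A I^B give offspring ABO genotypes I^A I^A, I^A I^B, I^A i, I^B i, i.e. phenotypes A, B, AB.
Rh cross -/- × +/+ → phenotypes Rh+.
Combining independently: A+, B+, AB+.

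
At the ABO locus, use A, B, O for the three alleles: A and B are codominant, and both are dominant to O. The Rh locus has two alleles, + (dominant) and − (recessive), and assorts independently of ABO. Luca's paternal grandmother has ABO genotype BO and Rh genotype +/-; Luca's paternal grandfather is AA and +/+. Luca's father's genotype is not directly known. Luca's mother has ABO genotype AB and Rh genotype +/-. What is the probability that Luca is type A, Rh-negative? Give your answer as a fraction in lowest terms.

Luca's father's ABO genotype from BO × AA: 1/2 AB, 1/2 AO.
Crossing each possibility with the mother AB and summing P(type A): 1/2·1/4 + 1/2·1/2 = 3/8.
Similarly for Rh via the father's Rh distribution: P(Rh-) = 1/8.
Independent loci: 3/8 × 1/8 = 3/64.

3/64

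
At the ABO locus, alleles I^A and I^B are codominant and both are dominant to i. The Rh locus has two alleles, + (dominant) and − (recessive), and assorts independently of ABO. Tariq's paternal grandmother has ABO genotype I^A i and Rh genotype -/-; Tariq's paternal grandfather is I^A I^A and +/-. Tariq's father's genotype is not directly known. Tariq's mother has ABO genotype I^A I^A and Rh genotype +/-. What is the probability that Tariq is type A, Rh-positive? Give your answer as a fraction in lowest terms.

Tariq's father's ABO genotype from I^A i × I^A I^A: 1/2 I^A I^A, 1/2 I^A i.
Crossing each possibility with the mother I^A I^A and summing P(type A): 1/2·1 + 1/2·1 = 1.
Similarly for Rh via the father's Rh distribution: P(Rh+) = 5/8.
Independent loci: 1 × 5/8 = 5/8.

5/8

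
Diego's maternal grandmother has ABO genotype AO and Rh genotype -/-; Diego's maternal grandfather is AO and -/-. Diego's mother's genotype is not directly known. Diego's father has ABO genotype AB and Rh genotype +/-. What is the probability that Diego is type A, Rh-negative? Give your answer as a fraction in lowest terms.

Diego's mother's ABO genotype from AO × AO: 1/4 AA, 1/2 AO, 1/4 OO.
Crossing each possibility with the father AB and summing P(type A): 1/4·1/2 + 1/2·1/2 + 1/4·1/2 = 1/2.
Similarly for Rh via the mother's Rh distribution: P(Rh-) = 1/2.
Independent loci: 1/2 × 1/2 = 1/4.

1/4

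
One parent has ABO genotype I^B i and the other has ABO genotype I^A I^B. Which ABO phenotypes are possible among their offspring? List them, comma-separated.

Gametes from I^B i × I^A I^B give offspring ABO genotypes I^A I^B, I^A i, I^B I^B, I^B i, i.e. phenotypes A, B, AB.

A, B, AB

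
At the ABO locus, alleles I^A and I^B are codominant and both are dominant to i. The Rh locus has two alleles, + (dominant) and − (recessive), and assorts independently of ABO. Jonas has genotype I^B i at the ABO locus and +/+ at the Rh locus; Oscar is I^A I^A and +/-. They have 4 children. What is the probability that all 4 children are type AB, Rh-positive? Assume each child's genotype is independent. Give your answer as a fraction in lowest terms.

ABO cross I^B i × I^A I^A → 1/2 A, 1/2 AB.
Rh cross +/+ × +/- → 1 Rh+; so P(type AB, Rh-positive) = 1/2 × 1 = 1/2 per child.
All 4 independent: (1/2)^4 = 1/16.

1/16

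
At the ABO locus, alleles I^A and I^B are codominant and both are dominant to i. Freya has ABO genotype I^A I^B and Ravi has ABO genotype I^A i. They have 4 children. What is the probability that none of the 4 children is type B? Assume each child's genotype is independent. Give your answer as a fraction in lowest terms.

ABO cross I^A I^B × I^A i → 1/2 A, 1/4 B, 1/4 AB.
So P(type B) = 1/4 per child.
P(not type B) = 3/4 for one child; (3/4)^4 = 81/256.

81/256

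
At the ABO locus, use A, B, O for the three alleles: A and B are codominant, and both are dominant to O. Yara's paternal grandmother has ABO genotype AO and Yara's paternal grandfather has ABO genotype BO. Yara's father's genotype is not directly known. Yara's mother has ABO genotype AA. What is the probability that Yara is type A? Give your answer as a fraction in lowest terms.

Yara's father's ABO genotype from AO × BO: 1/4 AB, 1/4 AO, 1/4 BO, 1/4 OO.
Crossing each possibility with the mother AA and summing P(type A): 1/4·1/2 + 1/4·1 + 1/4·1/2 + 1/4·1 = 3/4.

3/4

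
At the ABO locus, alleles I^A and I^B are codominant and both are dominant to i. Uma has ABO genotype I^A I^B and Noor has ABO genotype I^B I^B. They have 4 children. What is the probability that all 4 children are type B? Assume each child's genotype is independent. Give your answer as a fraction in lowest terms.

ABO cross I^A I^B × I^B I^B → 1/2 B, 1/2 AB.
So P(type B) = 1/2 per child.
All 4 independent: (1/2)^4 = 1/16.

1/16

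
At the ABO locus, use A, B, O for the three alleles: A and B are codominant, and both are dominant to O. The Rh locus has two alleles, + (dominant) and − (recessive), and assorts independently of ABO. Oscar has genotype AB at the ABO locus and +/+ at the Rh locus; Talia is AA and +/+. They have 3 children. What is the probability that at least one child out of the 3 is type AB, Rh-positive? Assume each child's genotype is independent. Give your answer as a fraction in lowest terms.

ABO cross AB × AA → 1/2 A, 1/2 AB.
Rh cross +/+ × +/+ → 1 Rh+; so P(type AB, Rh-positive) = 1/2 × 1 = 1/2 per child.
P(none) = (1/2)^3 = 1/8; P(at least one) = 1 − 1/8 = 7/8.

7/8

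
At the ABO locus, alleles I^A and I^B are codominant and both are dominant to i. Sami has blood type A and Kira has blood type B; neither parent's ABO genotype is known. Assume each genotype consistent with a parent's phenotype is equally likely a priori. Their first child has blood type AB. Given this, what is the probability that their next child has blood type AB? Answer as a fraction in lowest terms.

Possible genotypes: Sami ∈ {I^A I^A, I^A i}; Kira ∈ {I^B I^B, I^B i}.
Weight each parental genotype pair by prior × P(type-AB child):
  I^A I^A × I^B I^B: posterior weight 4/9; P(next child type AB) = 1.
  I^A I^A × I^B i: posterior weight 2/9; P(next child type AB) = 1/2.
  I^A i × I^B I^B: posterior weight 2/9; P(next child type AB) = 1/2.
  I^A i × I^B i: posterior weight 1/9; P(next child type AB) = 1/4.
Weighted sum = 25/36.

25/36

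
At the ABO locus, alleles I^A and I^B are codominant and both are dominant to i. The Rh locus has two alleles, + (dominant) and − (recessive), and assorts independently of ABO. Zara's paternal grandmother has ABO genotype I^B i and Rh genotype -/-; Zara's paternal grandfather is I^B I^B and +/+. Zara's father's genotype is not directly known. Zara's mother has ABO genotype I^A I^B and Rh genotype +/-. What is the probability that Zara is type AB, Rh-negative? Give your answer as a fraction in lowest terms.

Zara's father's ABO genotype from I^B i × I^B I^B: 1/2 I^B I^B, 1/2 I^B i.
Crossing each possibility with the mother I^A I^B and summing P(type AB): 1/2·1/2 + 1/2·1/4 = 3/8.
Similarly for Rh via the father's Rh distribution: P(Rh-) = 1/4.
Independent loci: 3/8 × 1/4 = 3/32.

3/32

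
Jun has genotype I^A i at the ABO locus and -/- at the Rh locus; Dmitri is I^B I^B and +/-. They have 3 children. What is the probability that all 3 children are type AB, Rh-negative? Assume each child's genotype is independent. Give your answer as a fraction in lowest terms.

ABO cross I^A i × I^B I^B → 1/2 B, 1/2 AB.
Rh cross -/- × +/- → 1/2 Rh+, 1/2 Rh-; so P(type AB, Rh-negative) = 1/2 × 1/2 = 1/4 per child.
All 3 independent: (1/4)^3 = 1/64.

1/64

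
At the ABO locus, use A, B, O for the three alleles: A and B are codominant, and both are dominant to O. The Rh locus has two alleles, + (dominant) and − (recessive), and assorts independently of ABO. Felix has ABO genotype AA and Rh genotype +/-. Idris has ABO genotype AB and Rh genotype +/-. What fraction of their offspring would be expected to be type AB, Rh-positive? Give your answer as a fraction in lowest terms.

ABO cross AA × AB → offspring phenotypes: 1/2 A, 1/2 AB.
Rh cross +/- × +/- → 3/4 Rh+, 1/4 Rh-.
Independent loci: P(type AB, Rh-positive) = 1/2 × 3/4 = 3/8.

3/8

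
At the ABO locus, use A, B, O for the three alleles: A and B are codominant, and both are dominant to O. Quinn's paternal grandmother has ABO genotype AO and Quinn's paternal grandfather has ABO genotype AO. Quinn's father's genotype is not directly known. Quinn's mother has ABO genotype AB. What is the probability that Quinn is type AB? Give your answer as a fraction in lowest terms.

Quinn's father's ABO genotype from AO × AO: 1/4 AA, 1/2 AO, 1/4 OO.
Crossing each possibility with the mother AB and summing P(type AB): 1/4·1/2 + 1/2·1/4 + 1/4·0 = 1/4.

1/4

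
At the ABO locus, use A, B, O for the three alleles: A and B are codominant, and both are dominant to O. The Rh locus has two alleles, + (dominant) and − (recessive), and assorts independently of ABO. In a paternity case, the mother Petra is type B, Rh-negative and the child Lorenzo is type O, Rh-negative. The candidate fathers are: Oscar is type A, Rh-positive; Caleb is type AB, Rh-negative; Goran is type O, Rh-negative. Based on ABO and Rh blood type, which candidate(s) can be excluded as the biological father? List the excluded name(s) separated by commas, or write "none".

Caleb

A candidate is excluded only if no genotype consistent with his phenotype could produce a type O, Rh-negative child with a type B, Rh-negative mother.
Caleb (type AB, Rh-): no genotype consistent with that phenotype can produce a type-O Rh- child with a type-B mother.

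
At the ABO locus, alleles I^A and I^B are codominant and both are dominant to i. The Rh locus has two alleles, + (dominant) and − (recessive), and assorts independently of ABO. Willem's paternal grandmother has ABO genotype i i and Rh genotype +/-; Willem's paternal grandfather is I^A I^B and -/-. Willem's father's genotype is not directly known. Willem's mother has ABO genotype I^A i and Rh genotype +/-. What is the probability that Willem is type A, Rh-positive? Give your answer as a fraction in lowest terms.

Willem's father's ABO genotype from i i × I^A I^B: 1/2 I^A i, 1/2 I^B i.
Crossing each possibility with the mother I^A i and summing P(type A): 1/2·3/4 + 1/2·1/4 = 1/2.
Similarly for Rh via the father's Rh distribution: P(Rh+) = 5/8.
Independent loci: 1/2 × 5/8 = 5/16.

5/16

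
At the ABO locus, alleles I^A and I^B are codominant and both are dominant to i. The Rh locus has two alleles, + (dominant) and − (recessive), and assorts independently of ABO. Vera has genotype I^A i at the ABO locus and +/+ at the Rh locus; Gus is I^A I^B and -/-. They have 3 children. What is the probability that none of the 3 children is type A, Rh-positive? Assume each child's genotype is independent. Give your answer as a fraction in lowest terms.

1/8

ABO cross I^A i × I^A I^B → 1/2 A, 1/4 B, 1/4 AB.
Rh cross +/+ × -/- → 1 Rh+; so P(type A, Rh-positive) = 1/2 × 1 = 1/2 per child.
P(not type A, Rh-positive) = 1/2 for one child; (1/2)^3 = 1/8.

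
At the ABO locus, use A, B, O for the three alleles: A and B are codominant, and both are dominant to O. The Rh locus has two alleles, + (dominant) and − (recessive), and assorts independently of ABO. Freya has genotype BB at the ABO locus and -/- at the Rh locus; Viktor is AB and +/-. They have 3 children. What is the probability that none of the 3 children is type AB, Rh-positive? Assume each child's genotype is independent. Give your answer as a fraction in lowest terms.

27/64

ABO cross BB × AB → 1/2 B, 1/2 AB.
Rh cross -/- × +/- → 1/2 Rh+, 1/2 Rh-; so P(type AB, Rh-positive) = 1/2 × 1/2 = 1/4 per child.
P(not type AB, Rh-positive) = 3/4 for one child; (3/4)^3 = 27/64.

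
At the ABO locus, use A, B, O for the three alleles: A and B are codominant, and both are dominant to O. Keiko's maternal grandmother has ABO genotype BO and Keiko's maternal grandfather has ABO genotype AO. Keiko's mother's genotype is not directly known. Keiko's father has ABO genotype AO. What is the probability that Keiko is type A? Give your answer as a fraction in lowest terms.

Keiko's mother's ABO genotype from BO × AO: 1/4 AB, 1/4 AO, 1/4 BO, 1/4 OO.
Crossing each possibility with the father AO and summing P(type A): 1/4·1/2 + 1/4·3/4 + 1/4·1/4 + 1/4·1/2 = 1/2.

1/2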